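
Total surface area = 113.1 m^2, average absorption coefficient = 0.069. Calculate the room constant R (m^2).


Given values:
  S = 113.1 m^2, alpha = 0.069
Formula: R = S * alpha / (1 - alpha)
Numerator: 113.1 * 0.069 = 7.8039
Denominator: 1 - 0.069 = 0.931
R = 7.8039 / 0.931 = 8.38

8.38 m^2


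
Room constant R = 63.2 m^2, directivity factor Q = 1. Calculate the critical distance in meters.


Given values:
  R = 63.2 m^2, Q = 1
Formula: d_c = 0.141 * sqrt(Q * R)
Compute Q * R = 1 * 63.2 = 63.2
Compute sqrt(63.2) = 7.9498
d_c = 0.141 * 7.9498 = 1.121

1.121 m


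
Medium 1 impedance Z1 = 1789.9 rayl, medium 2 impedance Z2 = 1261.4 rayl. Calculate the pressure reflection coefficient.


Given values:
  Z1 = 1789.9 rayl, Z2 = 1261.4 rayl
Formula: R = (Z2 - Z1) / (Z2 + Z1)
Numerator: Z2 - Z1 = 1261.4 - 1789.9 = -528.5
Denominator: Z2 + Z1 = 1261.4 + 1789.9 = 3051.3
R = -528.5 / 3051.3 = -0.1732

-0.1732


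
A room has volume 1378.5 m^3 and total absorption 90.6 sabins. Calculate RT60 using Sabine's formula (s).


Given values:
  V = 1378.5 m^3
  A = 90.6 sabins
Formula: RT60 = 0.161 * V / A
Numerator: 0.161 * 1378.5 = 221.9385
RT60 = 221.9385 / 90.6 = 2.45

2.45 s


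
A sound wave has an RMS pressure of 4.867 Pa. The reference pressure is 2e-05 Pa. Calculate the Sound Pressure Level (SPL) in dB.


Given values:
  p = 4.867 Pa
  p_ref = 2e-05 Pa
Formula: SPL = 20 * log10(p / p_ref)
Compute ratio: p / p_ref = 4.867 / 2e-05 = 243350
Compute log10: log10(243350) = 5.386231
Multiply: SPL = 20 * 5.386231 = 107.72

107.72 dB


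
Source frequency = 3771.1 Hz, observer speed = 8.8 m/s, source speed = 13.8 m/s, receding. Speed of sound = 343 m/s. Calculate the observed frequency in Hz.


Given values:
  f_s = 3771.1 Hz, v_o = 8.8 m/s, v_s = 13.8 m/s
  Direction: receding
Formula: f_o = f_s * (c - v_o) / (c + v_s)
Numerator: c - v_o = 343 - 8.8 = 334.2
Denominator: c + v_s = 343 + 13.8 = 356.8
f_o = 3771.1 * 334.2 / 356.8 = 3532.24

3532.24 Hz


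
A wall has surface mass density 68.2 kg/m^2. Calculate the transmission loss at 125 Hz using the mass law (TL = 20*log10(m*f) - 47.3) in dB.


Given values:
  m = 68.2 kg/m^2, f = 125 Hz
Formula: TL = 20 * log10(m * f) - 47.3
Compute m * f = 68.2 * 125 = 8525.0
Compute log10(8525.0) = 3.930694
Compute 20 * 3.930694 = 78.6139
TL = 78.6139 - 47.3 = 31.31

31.31 dB


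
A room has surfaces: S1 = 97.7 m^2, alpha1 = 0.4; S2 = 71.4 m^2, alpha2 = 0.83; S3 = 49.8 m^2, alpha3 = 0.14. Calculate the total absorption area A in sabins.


Given surfaces:
  Surface 1: 97.7 * 0.4 = 39.08
  Surface 2: 71.4 * 0.83 = 59.262
  Surface 3: 49.8 * 0.14 = 6.972
Formula: A = sum(Si * alpha_i)
A = 39.08 + 59.262 + 6.972
A = 105.31

105.31 sabins


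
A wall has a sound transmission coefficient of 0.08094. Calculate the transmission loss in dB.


Given values:
  tau = 0.08094
Formula: TL = 10 * log10(1 / tau)
Compute 1 / tau = 1 / 0.08094 = 12.3548
Compute log10(12.3548) = 1.091836
TL = 10 * 1.091836 = 10.92

10.92 dB


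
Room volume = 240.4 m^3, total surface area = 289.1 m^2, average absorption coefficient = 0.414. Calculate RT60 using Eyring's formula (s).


Given values:
  V = 240.4 m^3, S = 289.1 m^2, alpha = 0.414
Formula: RT60 = 0.161 * V / (-S * ln(1 - alpha))
Compute ln(1 - 0.414) = ln(0.586) = -0.534435
Denominator: -289.1 * -0.534435 = 154.5052
Numerator: 0.161 * 240.4 = 38.7044
RT60 = 38.7044 / 154.5052 = 0.251

0.251 s


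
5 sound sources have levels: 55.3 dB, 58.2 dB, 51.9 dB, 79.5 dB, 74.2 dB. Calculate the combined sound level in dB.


Formula: L_total = 10 * log10( sum(10^(Li/10)) )
  Source 1: 10^(55.3/10) = 338844.1561
  Source 2: 10^(58.2/10) = 660693.448
  Source 3: 10^(51.9/10) = 154881.6619
  Source 4: 10^(79.5/10) = 89125093.8134
  Source 5: 10^(74.2/10) = 26302679.919
Sum of linear values = 116582192.9984
L_total = 10 * log10(116582192.9984) = 80.67

80.67 dB


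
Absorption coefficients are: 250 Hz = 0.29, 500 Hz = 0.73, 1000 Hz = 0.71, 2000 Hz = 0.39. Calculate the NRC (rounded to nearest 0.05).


Given values:
  a_250 = 0.29, a_500 = 0.73
  a_1000 = 0.71, a_2000 = 0.39
Formula: NRC = (a250 + a500 + a1000 + a2000) / 4
Sum = 0.29 + 0.73 + 0.71 + 0.39 = 2.12
NRC = 2.12 / 4 = 0.53
Rounded to nearest 0.05: 0.55

0.55


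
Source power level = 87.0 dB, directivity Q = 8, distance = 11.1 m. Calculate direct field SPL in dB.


Given values:
  Lw = 87.0 dB, Q = 8, r = 11.1 m
Formula: SPL = Lw + 10 * log10(Q / (4 * pi * r^2))
Compute 4 * pi * r^2 = 4 * pi * 11.1^2 = 1548.3025
Compute Q / denom = 8 / 1548.3025 = 0.00516695
Compute 10 * log10(0.00516695) = -22.8677
SPL = 87.0 + (-22.8677) = 64.13

64.13 dB


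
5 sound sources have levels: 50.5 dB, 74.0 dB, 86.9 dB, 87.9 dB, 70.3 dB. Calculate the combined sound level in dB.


Formula: L_total = 10 * log10( sum(10^(Li/10)) )
  Source 1: 10^(50.5/10) = 112201.8454
  Source 2: 10^(74.0/10) = 25118864.3151
  Source 3: 10^(86.9/10) = 489778819.3684
  Source 4: 10^(87.9/10) = 616595001.8615
  Source 5: 10^(70.3/10) = 10715193.0524
Sum of linear values = 1142320080.4428
L_total = 10 * log10(1142320080.4428) = 90.58

90.58 dB


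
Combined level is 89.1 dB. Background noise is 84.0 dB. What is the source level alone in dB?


Given values:
  L_total = 89.1 dB, L_bg = 84.0 dB
Formula: L_source = 10 * log10(10^(L_total/10) - 10^(L_bg/10))
Convert to linear:
  10^(89.1/10) = 812830516.1641
  10^(84.0/10) = 251188643.151
Difference: 812830516.1641 - 251188643.151 = 561641873.0131
L_source = 10 * log10(561641873.0131) = 87.49

87.49 dB


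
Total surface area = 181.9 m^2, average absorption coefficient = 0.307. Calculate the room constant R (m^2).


Given values:
  S = 181.9 m^2, alpha = 0.307
Formula: R = S * alpha / (1 - alpha)
Numerator: 181.9 * 0.307 = 55.8433
Denominator: 1 - 0.307 = 0.693
R = 55.8433 / 0.693 = 80.58

80.58 m^2


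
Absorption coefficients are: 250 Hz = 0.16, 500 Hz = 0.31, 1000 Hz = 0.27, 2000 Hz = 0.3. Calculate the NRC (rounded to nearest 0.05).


Given values:
  a_250 = 0.16, a_500 = 0.31
  a_1000 = 0.27, a_2000 = 0.3
Formula: NRC = (a250 + a500 + a1000 + a2000) / 4
Sum = 0.16 + 0.31 + 0.27 + 0.3 = 1.04
NRC = 1.04 / 4 = 0.26
Rounded to nearest 0.05: 0.25

0.25


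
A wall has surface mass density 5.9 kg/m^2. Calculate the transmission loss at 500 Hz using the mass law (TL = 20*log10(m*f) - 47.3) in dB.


Given values:
  m = 5.9 kg/m^2, f = 500 Hz
Formula: TL = 20 * log10(m * f) - 47.3
Compute m * f = 5.9 * 500 = 2950.0
Compute log10(2950.0) = 3.469822
Compute 20 * 3.469822 = 69.3964
TL = 69.3964 - 47.3 = 22.1

22.1 dB


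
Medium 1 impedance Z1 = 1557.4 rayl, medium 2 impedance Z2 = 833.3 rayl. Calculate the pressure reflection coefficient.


Given values:
  Z1 = 1557.4 rayl, Z2 = 833.3 rayl
Formula: R = (Z2 - Z1) / (Z2 + Z1)
Numerator: Z2 - Z1 = 833.3 - 1557.4 = -724.1
Denominator: Z2 + Z1 = 833.3 + 1557.4 = 2390.7
R = -724.1 / 2390.7 = -0.3029

-0.3029


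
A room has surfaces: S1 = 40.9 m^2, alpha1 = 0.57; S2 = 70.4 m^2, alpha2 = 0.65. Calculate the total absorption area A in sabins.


Given surfaces:
  Surface 1: 40.9 * 0.57 = 23.313
  Surface 2: 70.4 * 0.65 = 45.76
Formula: A = sum(Si * alpha_i)
A = 23.313 + 45.76
A = 69.07

69.07 sabins


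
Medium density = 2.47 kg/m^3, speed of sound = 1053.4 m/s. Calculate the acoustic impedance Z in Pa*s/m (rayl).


Given values:
  rho = 2.47 kg/m^3
  c = 1053.4 m/s
Formula: Z = rho * c
Z = 2.47 * 1053.4
Z = 2601.9

2601.9 rayl


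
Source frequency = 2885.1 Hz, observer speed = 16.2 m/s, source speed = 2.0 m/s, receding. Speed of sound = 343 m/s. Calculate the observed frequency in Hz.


Given values:
  f_s = 2885.1 Hz, v_o = 16.2 m/s, v_s = 2.0 m/s
  Direction: receding
Formula: f_o = f_s * (c - v_o) / (c + v_s)
Numerator: c - v_o = 343 - 16.2 = 326.8
Denominator: c + v_s = 343 + 2.0 = 345.0
f_o = 2885.1 * 326.8 / 345.0 = 2732.9

2732.9 Hz


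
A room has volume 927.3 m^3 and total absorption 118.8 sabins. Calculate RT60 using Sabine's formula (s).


Given values:
  V = 927.3 m^3
  A = 118.8 sabins
Formula: RT60 = 0.161 * V / A
Numerator: 0.161 * 927.3 = 149.2953
RT60 = 149.2953 / 118.8 = 1.257

1.257 s


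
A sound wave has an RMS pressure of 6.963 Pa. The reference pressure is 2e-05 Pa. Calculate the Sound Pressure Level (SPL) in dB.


Given values:
  p = 6.963 Pa
  p_ref = 2e-05 Pa
Formula: SPL = 20 * log10(p / p_ref)
Compute ratio: p / p_ref = 6.963 / 2e-05 = 348150
Compute log10: log10(348150) = 5.541766
Multiply: SPL = 20 * 5.541766 = 110.84

110.84 dB


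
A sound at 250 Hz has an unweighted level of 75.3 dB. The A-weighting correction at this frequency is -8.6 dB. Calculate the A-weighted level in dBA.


Given values:
  SPL = 75.3 dB
  A-weighting at 250 Hz = -8.6 dB
Formula: L_A = SPL + A_weight
L_A = 75.3 + (-8.6)
L_A = 66.7

66.7 dBA


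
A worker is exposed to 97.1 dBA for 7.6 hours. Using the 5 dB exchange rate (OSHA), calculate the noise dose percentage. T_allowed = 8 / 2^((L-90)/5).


Given values:
  L = 97.1 dBA, T = 7.6 hours
Formula: T_allowed = 8 / 2^((L - 90) / 5)
Compute exponent: (97.1 - 90) / 5 = 1.42
Compute 2^(1.42) = 2.675855
T_allowed = 8 / 2.675855 = 2.989699 hours
Dose = (T / T_allowed) * 100
Dose = (7.6 / 2.989699) * 100 = 254.21

254.21 %


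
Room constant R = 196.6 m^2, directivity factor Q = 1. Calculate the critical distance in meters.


Given values:
  R = 196.6 m^2, Q = 1
Formula: d_c = 0.141 * sqrt(Q * R)
Compute Q * R = 1 * 196.6 = 196.6
Compute sqrt(196.6) = 14.0214
d_c = 0.141 * 14.0214 = 1.977

1.977 m


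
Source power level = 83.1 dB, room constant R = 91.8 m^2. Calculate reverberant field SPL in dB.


Given values:
  Lw = 83.1 dB, R = 91.8 m^2
Formula: SPL = Lw + 10 * log10(4 / R)
Compute 4 / R = 4 / 91.8 = 0.043573
Compute 10 * log10(0.043573) = -13.6078
SPL = 83.1 + (-13.6078) = 69.49

69.49 dB


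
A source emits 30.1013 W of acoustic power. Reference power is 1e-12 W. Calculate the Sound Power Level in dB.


Given values:
  W = 30.1013 W
  W_ref = 1e-12 W
Formula: SWL = 10 * log10(W / W_ref)
Compute ratio: W / W_ref = 30101300000000
Compute log10: log10(30101300000000) = 13.478585
Multiply: SWL = 10 * 13.478585 = 134.79

134.79 dB


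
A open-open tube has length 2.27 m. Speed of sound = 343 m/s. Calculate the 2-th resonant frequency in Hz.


Given values:
  Tube type: open-open, L = 2.27 m, c = 343 m/s, n = 2
Formula: f_n = n * c / (2 * L)
Compute 2 * L = 2 * 2.27 = 4.54
f = 2 * 343 / 4.54
f = 151.1

151.1 Hz


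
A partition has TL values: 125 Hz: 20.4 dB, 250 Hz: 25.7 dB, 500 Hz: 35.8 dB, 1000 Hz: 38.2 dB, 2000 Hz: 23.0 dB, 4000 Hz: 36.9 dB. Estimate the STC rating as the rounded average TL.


Given TL values at each frequency:
  125 Hz: 20.4 dB
  250 Hz: 25.7 dB
  500 Hz: 35.8 dB
  1000 Hz: 38.2 dB
  2000 Hz: 23.0 dB
  4000 Hz: 36.9 dB
Formula: STC ~ round(average of TL values)
Sum = 20.4 + 25.7 + 35.8 + 38.2 + 23.0 + 36.9 = 180.0
Average = 180.0 / 6 = 30.0
Rounded: 30

30


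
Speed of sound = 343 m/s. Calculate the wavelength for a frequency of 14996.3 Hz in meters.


Given values:
  c = 343 m/s, f = 14996.3 Hz
Formula: lambda = c / f
lambda = 343 / 14996.3
lambda = 0.0229

0.0229 m


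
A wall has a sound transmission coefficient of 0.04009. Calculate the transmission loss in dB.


Given values:
  tau = 0.04009
Formula: TL = 10 * log10(1 / tau)
Compute 1 / tau = 1 / 0.04009 = 24.9439
Compute log10(24.9439) = 1.396964
TL = 10 * 1.396964 = 13.97

13.97 dB


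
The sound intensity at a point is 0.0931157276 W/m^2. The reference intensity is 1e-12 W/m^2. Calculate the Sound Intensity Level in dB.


Given values:
  I = 0.0931157276 W/m^2
  I_ref = 1e-12 W/m^2
Formula: SIL = 10 * log10(I / I_ref)
Compute ratio: I / I_ref = 93115727600
Compute log10: log10(93115727600) = 10.969023
Multiply: SIL = 10 * 10.969023 = 109.69

109.69 dB


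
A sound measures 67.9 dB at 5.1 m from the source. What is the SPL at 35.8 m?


Given values:
  SPL1 = 67.9 dB, r1 = 5.1 m, r2 = 35.8 m
Formula: SPL2 = SPL1 - 20 * log10(r2 / r1)
Compute ratio: r2 / r1 = 35.8 / 5.1 = 7.0196
Compute log10: log10(7.0196) = 0.846312
Compute drop: 20 * 0.846312 = 16.9262
SPL2 = 67.9 - 16.9262 = 50.97

50.97 dB


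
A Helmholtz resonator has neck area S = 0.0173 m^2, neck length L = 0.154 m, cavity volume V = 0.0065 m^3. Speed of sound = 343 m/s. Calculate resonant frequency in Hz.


Given values:
  S = 0.0173 m^2, L = 0.154 m, V = 0.0065 m^3, c = 343 m/s
Formula: f = (c / (2*pi)) * sqrt(S / (V * L))
Compute V * L = 0.0065 * 0.154 = 0.001001
Compute S / (V * L) = 0.0173 / 0.001001 = 17.2827
Compute sqrt(17.2827) = 4.157247
Compute c / (2*pi) = 343 / 6.283185 = 54.590148
f = 54.590148 * 4.157247 = 226.94

226.94 Hz


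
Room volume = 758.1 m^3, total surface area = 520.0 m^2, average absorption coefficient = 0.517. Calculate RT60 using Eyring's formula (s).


Given values:
  V = 758.1 m^3, S = 520.0 m^2, alpha = 0.517
Formula: RT60 = 0.161 * V / (-S * ln(1 - alpha))
Compute ln(1 - 0.517) = ln(0.483) = -0.727739
Denominator: -520.0 * -0.727739 = 378.4243
Numerator: 0.161 * 758.1 = 122.0541
RT60 = 122.0541 / 378.4243 = 0.323

0.323 s


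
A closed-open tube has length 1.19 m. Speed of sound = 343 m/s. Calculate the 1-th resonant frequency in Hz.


Given values:
  Tube type: closed-open, L = 1.19 m, c = 343 m/s, n = 1
Formula: f_n = (2n - 1) * c / (4 * L)
Compute 2n - 1 = 2*1 - 1 = 1
Compute 4 * L = 4 * 1.19 = 4.76
f = 1 * 343 / 4.76
f = 72.06

72.06 Hz


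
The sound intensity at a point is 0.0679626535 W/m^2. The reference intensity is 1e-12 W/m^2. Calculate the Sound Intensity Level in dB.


Given values:
  I = 0.0679626535 W/m^2
  I_ref = 1e-12 W/m^2
Formula: SIL = 10 * log10(I / I_ref)
Compute ratio: I / I_ref = 67962653500
Compute log10: log10(67962653500) = 10.83227
Multiply: SIL = 10 * 10.83227 = 108.32

108.32 dB


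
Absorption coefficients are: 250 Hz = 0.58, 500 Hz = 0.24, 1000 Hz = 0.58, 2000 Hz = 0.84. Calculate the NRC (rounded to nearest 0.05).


Given values:
  a_250 = 0.58, a_500 = 0.24
  a_1000 = 0.58, a_2000 = 0.84
Formula: NRC = (a250 + a500 + a1000 + a2000) / 4
Sum = 0.58 + 0.24 + 0.58 + 0.84 = 2.24
NRC = 2.24 / 4 = 0.56
Rounded to nearest 0.05: 0.55

0.55


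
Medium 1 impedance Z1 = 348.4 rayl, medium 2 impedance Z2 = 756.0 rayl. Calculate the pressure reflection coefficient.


Given values:
  Z1 = 348.4 rayl, Z2 = 756.0 rayl
Formula: R = (Z2 - Z1) / (Z2 + Z1)
Numerator: Z2 - Z1 = 756.0 - 348.4 = 407.6
Denominator: Z2 + Z1 = 756.0 + 348.4 = 1104.4
R = 407.6 / 1104.4 = 0.3691

0.3691


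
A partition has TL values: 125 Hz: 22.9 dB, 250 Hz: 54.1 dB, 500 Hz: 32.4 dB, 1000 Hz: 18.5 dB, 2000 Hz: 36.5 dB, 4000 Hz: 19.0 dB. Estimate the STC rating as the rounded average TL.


Given TL values at each frequency:
  125 Hz: 22.9 dB
  250 Hz: 54.1 dB
  500 Hz: 32.4 dB
  1000 Hz: 18.5 dB
  2000 Hz: 36.5 dB
  4000 Hz: 19.0 dB
Formula: STC ~ round(average of TL values)
Sum = 22.9 + 54.1 + 32.4 + 18.5 + 36.5 + 19.0 = 183.4
Average = 183.4 / 6 = 30.57
Rounded: 31

31


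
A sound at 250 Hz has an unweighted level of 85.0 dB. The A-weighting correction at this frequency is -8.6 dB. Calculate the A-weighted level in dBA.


Given values:
  SPL = 85.0 dB
  A-weighting at 250 Hz = -8.6 dB
Formula: L_A = SPL + A_weight
L_A = 85.0 + (-8.6)
L_A = 76.4

76.4 dBA


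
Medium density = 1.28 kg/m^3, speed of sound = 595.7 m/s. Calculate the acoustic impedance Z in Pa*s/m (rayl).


Given values:
  rho = 1.28 kg/m^3
  c = 595.7 m/s
Formula: Z = rho * c
Z = 1.28 * 595.7
Z = 762.5

762.5 rayl


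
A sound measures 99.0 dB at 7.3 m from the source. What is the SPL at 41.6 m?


Given values:
  SPL1 = 99.0 dB, r1 = 7.3 m, r2 = 41.6 m
Formula: SPL2 = SPL1 - 20 * log10(r2 / r1)
Compute ratio: r2 / r1 = 41.6 / 7.3 = 5.6986
Compute log10: log10(5.6986) = 0.755768
Compute drop: 20 * 0.755768 = 15.1154
SPL2 = 99.0 - 15.1154 = 83.88

83.88 dB


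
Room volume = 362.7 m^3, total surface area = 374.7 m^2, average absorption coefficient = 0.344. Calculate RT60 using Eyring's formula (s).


Given values:
  V = 362.7 m^3, S = 374.7 m^2, alpha = 0.344
Formula: RT60 = 0.161 * V / (-S * ln(1 - alpha))
Compute ln(1 - 0.344) = ln(0.656) = -0.421594
Denominator: -374.7 * -0.421594 = 157.9713
Numerator: 0.161 * 362.7 = 58.3947
RT60 = 58.3947 / 157.9713 = 0.37

0.37 s


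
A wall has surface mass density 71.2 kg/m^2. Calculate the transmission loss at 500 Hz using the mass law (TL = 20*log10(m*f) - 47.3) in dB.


Given values:
  m = 71.2 kg/m^2, f = 500 Hz
Formula: TL = 20 * log10(m * f) - 47.3
Compute m * f = 71.2 * 500 = 35600.0
Compute log10(35600.0) = 4.55145
Compute 20 * 4.55145 = 91.029
TL = 91.029 - 47.3 = 43.73

43.73 dB


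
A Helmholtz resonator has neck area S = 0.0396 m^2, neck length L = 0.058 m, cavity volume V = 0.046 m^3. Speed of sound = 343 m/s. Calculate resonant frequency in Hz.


Given values:
  S = 0.0396 m^2, L = 0.058 m, V = 0.046 m^3, c = 343 m/s
Formula: f = (c / (2*pi)) * sqrt(S / (V * L))
Compute V * L = 0.046 * 0.058 = 0.002668
Compute S / (V * L) = 0.0396 / 0.002668 = 14.8426
Compute sqrt(14.8426) = 3.85261
Compute c / (2*pi) = 343 / 6.283185 = 54.590148
f = 54.590148 * 3.85261 = 210.31

210.31 Hz


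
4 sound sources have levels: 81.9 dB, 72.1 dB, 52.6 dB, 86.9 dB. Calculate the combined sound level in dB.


Formula: L_total = 10 * log10( sum(10^(Li/10)) )
  Source 1: 10^(81.9/10) = 154881661.8912
  Source 2: 10^(72.1/10) = 16218100.9736
  Source 3: 10^(52.6/10) = 181970.0859
  Source 4: 10^(86.9/10) = 489778819.3684
Sum of linear values = 661060552.3191
L_total = 10 * log10(661060552.3191) = 88.2

88.2 dB


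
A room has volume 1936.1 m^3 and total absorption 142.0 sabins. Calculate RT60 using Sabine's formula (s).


Given values:
  V = 1936.1 m^3
  A = 142.0 sabins
Formula: RT60 = 0.161 * V / A
Numerator: 0.161 * 1936.1 = 311.7121
RT60 = 311.7121 / 142.0 = 2.195

2.195 s


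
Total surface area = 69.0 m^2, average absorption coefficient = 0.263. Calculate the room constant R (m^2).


Given values:
  S = 69.0 m^2, alpha = 0.263
Formula: R = S * alpha / (1 - alpha)
Numerator: 69.0 * 0.263 = 18.147
Denominator: 1 - 0.263 = 0.737
R = 18.147 / 0.737 = 24.62

24.62 m^2


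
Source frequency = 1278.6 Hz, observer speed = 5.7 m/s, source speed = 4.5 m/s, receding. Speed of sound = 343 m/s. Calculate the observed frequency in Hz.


Given values:
  f_s = 1278.6 Hz, v_o = 5.7 m/s, v_s = 4.5 m/s
  Direction: receding
Formula: f_o = f_s * (c - v_o) / (c + v_s)
Numerator: c - v_o = 343 - 5.7 = 337.3
Denominator: c + v_s = 343 + 4.5 = 347.5
f_o = 1278.6 * 337.3 / 347.5 = 1241.07

1241.07 Hz


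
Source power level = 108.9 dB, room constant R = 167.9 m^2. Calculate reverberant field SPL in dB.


Given values:
  Lw = 108.9 dB, R = 167.9 m^2
Formula: SPL = Lw + 10 * log10(4 / R)
Compute 4 / R = 4 / 167.9 = 0.023824
Compute 10 * log10(0.023824) = -16.2299
SPL = 108.9 + (-16.2299) = 92.67

92.67 dB


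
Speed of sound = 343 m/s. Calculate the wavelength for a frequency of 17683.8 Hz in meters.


Given values:
  c = 343 m/s, f = 17683.8 Hz
Formula: lambda = c / f
lambda = 343 / 17683.8
lambda = 0.0194

0.0194 m


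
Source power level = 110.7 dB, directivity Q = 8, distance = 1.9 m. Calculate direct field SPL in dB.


Given values:
  Lw = 110.7 dB, Q = 8, r = 1.9 m
Formula: SPL = Lw + 10 * log10(Q / (4 * pi * r^2))
Compute 4 * pi * r^2 = 4 * pi * 1.9^2 = 45.3646
Compute Q / denom = 8 / 45.3646 = 0.17634896
Compute 10 * log10(0.17634896) = -7.5363
SPL = 110.7 + (-7.5363) = 103.16

103.16 dB


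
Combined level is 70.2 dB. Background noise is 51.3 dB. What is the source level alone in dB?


Given values:
  L_total = 70.2 dB, L_bg = 51.3 dB
Formula: L_source = 10 * log10(10^(L_total/10) - 10^(L_bg/10))
Convert to linear:
  10^(70.2/10) = 10471285.4805
  10^(51.3/10) = 134896.2883
Difference: 10471285.4805 - 134896.2883 = 10336389.1922
L_source = 10 * log10(10336389.1922) = 70.14

70.14 dB


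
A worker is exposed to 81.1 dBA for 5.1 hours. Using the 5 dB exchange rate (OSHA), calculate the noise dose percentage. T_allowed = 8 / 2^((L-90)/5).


Given values:
  L = 81.1 dBA, T = 5.1 hours
Formula: T_allowed = 8 / 2^((L - 90) / 5)
Compute exponent: (81.1 - 90) / 5 = -1.78
Compute 2^(-1.78) = 0.291183
T_allowed = 8 / 0.291183 = 27.474131 hours
Dose = (T / T_allowed) * 100
Dose = (5.1 / 27.474131) * 100 = 18.56

18.56 %


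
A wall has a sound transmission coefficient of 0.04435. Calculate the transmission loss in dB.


Given values:
  tau = 0.04435
Formula: TL = 10 * log10(1 / tau)
Compute 1 / tau = 1 / 0.04435 = 22.5479
Compute log10(22.5479) = 1.353106
TL = 10 * 1.353106 = 13.53

13.53 dB


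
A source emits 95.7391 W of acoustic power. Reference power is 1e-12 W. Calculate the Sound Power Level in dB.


Given values:
  W = 95.7391 W
  W_ref = 1e-12 W
Formula: SWL = 10 * log10(W / W_ref)
Compute ratio: W / W_ref = 95739100000000
Compute log10: log10(95739100000000) = 13.981089
Multiply: SWL = 10 * 13.981089 = 139.81

139.81 dB


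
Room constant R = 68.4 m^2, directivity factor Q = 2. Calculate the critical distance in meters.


Given values:
  R = 68.4 m^2, Q = 2
Formula: d_c = 0.141 * sqrt(Q * R)
Compute Q * R = 2 * 68.4 = 136.8
Compute sqrt(136.8) = 11.6962
d_c = 0.141 * 11.6962 = 1.649

1.649 m


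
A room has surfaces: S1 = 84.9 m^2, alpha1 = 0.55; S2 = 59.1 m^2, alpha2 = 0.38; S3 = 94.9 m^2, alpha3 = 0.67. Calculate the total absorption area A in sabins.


Given surfaces:
  Surface 1: 84.9 * 0.55 = 46.695
  Surface 2: 59.1 * 0.38 = 22.458
  Surface 3: 94.9 * 0.67 = 63.583
Formula: A = sum(Si * alpha_i)
A = 46.695 + 22.458 + 63.583
A = 132.74

132.74 sabins


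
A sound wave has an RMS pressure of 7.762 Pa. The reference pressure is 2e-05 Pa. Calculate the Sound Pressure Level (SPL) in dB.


Given values:
  p = 7.762 Pa
  p_ref = 2e-05 Pa
Formula: SPL = 20 * log10(p / p_ref)
Compute ratio: p / p_ref = 7.762 / 2e-05 = 388100
Compute log10: log10(388100) = 5.588944
Multiply: SPL = 20 * 5.588944 = 111.78

111.78 dB


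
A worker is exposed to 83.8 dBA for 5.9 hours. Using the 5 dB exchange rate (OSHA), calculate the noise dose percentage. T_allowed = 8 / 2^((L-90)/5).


Given values:
  L = 83.8 dBA, T = 5.9 hours
Formula: T_allowed = 8 / 2^((L - 90) / 5)
Compute exponent: (83.8 - 90) / 5 = -1.24
Compute 2^(-1.24) = 0.423373
T_allowed = 8 / 0.423373 = 18.895867 hours
Dose = (T / T_allowed) * 100
Dose = (5.9 / 18.895867) * 100 = 31.22

31.22 %


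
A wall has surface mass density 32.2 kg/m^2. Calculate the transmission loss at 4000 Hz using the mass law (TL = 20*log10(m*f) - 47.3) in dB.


Given values:
  m = 32.2 kg/m^2, f = 4000 Hz
Formula: TL = 20 * log10(m * f) - 47.3
Compute m * f = 32.2 * 4000 = 128800.0
Compute log10(128800.0) = 5.109916
Compute 20 * 5.109916 = 102.1983
TL = 102.1983 - 47.3 = 54.9

54.9 dB


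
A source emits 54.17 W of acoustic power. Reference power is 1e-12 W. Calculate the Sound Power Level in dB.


Given values:
  W = 54.17 W
  W_ref = 1e-12 W
Formula: SWL = 10 * log10(W / W_ref)
Compute ratio: W / W_ref = 54170000000000
Compute log10: log10(54170000000000) = 13.733759
Multiply: SWL = 10 * 13.733759 = 137.34

137.34 dB


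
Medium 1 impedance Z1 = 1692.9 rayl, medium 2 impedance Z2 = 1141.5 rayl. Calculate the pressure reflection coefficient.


Given values:
  Z1 = 1692.9 rayl, Z2 = 1141.5 rayl
Formula: R = (Z2 - Z1) / (Z2 + Z1)
Numerator: Z2 - Z1 = 1141.5 - 1692.9 = -551.4
Denominator: Z2 + Z1 = 1141.5 + 1692.9 = 2834.4
R = -551.4 / 2834.4 = -0.1945

-0.1945


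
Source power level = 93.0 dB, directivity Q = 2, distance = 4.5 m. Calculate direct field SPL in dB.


Given values:
  Lw = 93.0 dB, Q = 2, r = 4.5 m
Formula: SPL = Lw + 10 * log10(Q / (4 * pi * r^2))
Compute 4 * pi * r^2 = 4 * pi * 4.5^2 = 254.469
Compute Q / denom = 2 / 254.469 = 0.0078595
Compute 10 * log10(0.0078595) = -21.0461
SPL = 93.0 + (-21.0461) = 71.95

71.95 dB


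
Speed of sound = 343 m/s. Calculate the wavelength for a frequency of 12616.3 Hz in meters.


Given values:
  c = 343 m/s, f = 12616.3 Hz
Formula: lambda = c / f
lambda = 343 / 12616.3
lambda = 0.0272

0.0272 m


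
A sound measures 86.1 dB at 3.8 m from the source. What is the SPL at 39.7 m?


Given values:
  SPL1 = 86.1 dB, r1 = 3.8 m, r2 = 39.7 m
Formula: SPL2 = SPL1 - 20 * log10(r2 / r1)
Compute ratio: r2 / r1 = 39.7 / 3.8 = 10.4474
Compute log10: log10(10.4474) = 1.019008
Compute drop: 20 * 1.019008 = 20.3802
SPL2 = 86.1 - 20.3802 = 65.72

65.72 dB


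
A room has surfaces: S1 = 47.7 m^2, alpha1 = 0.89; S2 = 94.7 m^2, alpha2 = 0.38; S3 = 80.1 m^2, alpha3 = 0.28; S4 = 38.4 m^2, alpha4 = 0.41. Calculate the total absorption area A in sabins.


Given surfaces:
  Surface 1: 47.7 * 0.89 = 42.453
  Surface 2: 94.7 * 0.38 = 35.986
  Surface 3: 80.1 * 0.28 = 22.428
  Surface 4: 38.4 * 0.41 = 15.744
Formula: A = sum(Si * alpha_i)
A = 42.453 + 35.986 + 22.428 + 15.744
A = 116.61

116.61 sabins


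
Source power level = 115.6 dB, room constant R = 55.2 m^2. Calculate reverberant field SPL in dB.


Given values:
  Lw = 115.6 dB, R = 55.2 m^2
Formula: SPL = Lw + 10 * log10(4 / R)
Compute 4 / R = 4 / 55.2 = 0.072464
Compute 10 * log10(0.072464) = -11.3988
SPL = 115.6 + (-11.3988) = 104.2

104.2 dB


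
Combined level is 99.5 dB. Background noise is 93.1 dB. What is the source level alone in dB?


Given values:
  L_total = 99.5 dB, L_bg = 93.1 dB
Formula: L_source = 10 * log10(10^(L_total/10) - 10^(L_bg/10))
Convert to linear:
  10^(99.5/10) = 8912509381.3374
  10^(93.1/10) = 2041737944.6695
Difference: 8912509381.3374 - 2041737944.6695 = 6870771436.6679
L_source = 10 * log10(6870771436.6679) = 98.37

98.37 dB


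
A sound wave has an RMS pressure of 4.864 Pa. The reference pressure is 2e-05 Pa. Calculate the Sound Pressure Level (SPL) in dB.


Given values:
  p = 4.864 Pa
  p_ref = 2e-05 Pa
Formula: SPL = 20 * log10(p / p_ref)
Compute ratio: p / p_ref = 4.864 / 2e-05 = 243200
Compute log10: log10(243200) = 5.385964
Multiply: SPL = 20 * 5.385964 = 107.72

107.72 dB


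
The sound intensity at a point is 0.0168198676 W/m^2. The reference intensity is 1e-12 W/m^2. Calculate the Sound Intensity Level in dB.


Given values:
  I = 0.0168198676 W/m^2
  I_ref = 1e-12 W/m^2
Formula: SIL = 10 * log10(I / I_ref)
Compute ratio: I / I_ref = 16819867600
Compute log10: log10(16819867600) = 10.225823
Multiply: SIL = 10 * 10.225823 = 102.26

102.26 dB


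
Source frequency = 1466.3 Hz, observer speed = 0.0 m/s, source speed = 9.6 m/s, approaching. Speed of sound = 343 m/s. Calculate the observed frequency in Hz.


Given values:
  f_s = 1466.3 Hz, v_o = 0.0 m/s, v_s = 9.6 m/s
  Direction: approaching
Formula: f_o = f_s * (c + v_o) / (c - v_s)
Numerator: c + v_o = 343 + 0.0 = 343.0
Denominator: c - v_s = 343 - 9.6 = 333.4
f_o = 1466.3 * 343.0 / 333.4 = 1508.52

1508.52 Hz


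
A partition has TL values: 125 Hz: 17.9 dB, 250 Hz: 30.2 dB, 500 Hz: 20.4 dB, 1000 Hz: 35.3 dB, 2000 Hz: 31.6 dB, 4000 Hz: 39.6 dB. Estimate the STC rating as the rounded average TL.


Given TL values at each frequency:
  125 Hz: 17.9 dB
  250 Hz: 30.2 dB
  500 Hz: 20.4 dB
  1000 Hz: 35.3 dB
  2000 Hz: 31.6 dB
  4000 Hz: 39.6 dB
Formula: STC ~ round(average of TL values)
Sum = 17.9 + 30.2 + 20.4 + 35.3 + 31.6 + 39.6 = 175.0
Average = 175.0 / 6 = 29.17
Rounded: 29

29


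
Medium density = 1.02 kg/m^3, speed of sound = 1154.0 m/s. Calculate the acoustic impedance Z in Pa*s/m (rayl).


Given values:
  rho = 1.02 kg/m^3
  c = 1154.0 m/s
Formula: Z = rho * c
Z = 1.02 * 1154.0
Z = 1177.08

1177.08 rayl


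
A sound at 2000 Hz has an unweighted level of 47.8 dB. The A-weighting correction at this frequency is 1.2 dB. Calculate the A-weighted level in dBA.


Given values:
  SPL = 47.8 dB
  A-weighting at 2000 Hz = 1.2 dB
Formula: L_A = SPL + A_weight
L_A = 47.8 + (1.2)
L_A = 49.0

49.0 dBA


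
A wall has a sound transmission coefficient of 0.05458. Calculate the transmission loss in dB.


Given values:
  tau = 0.05458
Formula: TL = 10 * log10(1 / tau)
Compute 1 / tau = 1 / 0.05458 = 18.3217
Compute log10(18.3217) = 1.262966
TL = 10 * 1.262966 = 12.63

12.63 dB


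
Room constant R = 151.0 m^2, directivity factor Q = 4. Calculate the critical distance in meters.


Given values:
  R = 151.0 m^2, Q = 4
Formula: d_c = 0.141 * sqrt(Q * R)
Compute Q * R = 4 * 151.0 = 604.0
Compute sqrt(604.0) = 24.5764
d_c = 0.141 * 24.5764 = 3.465

3.465 m


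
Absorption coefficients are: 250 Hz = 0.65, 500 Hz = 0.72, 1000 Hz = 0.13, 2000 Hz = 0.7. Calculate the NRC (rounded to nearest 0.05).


Given values:
  a_250 = 0.65, a_500 = 0.72
  a_1000 = 0.13, a_2000 = 0.7
Formula: NRC = (a250 + a500 + a1000 + a2000) / 4
Sum = 0.65 + 0.72 + 0.13 + 0.7 = 2.2
NRC = 2.2 / 4 = 0.55
Rounded to nearest 0.05: 0.55

0.55


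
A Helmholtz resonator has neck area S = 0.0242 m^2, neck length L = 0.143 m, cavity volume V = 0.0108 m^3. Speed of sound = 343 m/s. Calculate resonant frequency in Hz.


Given values:
  S = 0.0242 m^2, L = 0.143 m, V = 0.0108 m^3, c = 343 m/s
Formula: f = (c / (2*pi)) * sqrt(S / (V * L))
Compute V * L = 0.0108 * 0.143 = 0.0015444
Compute S / (V * L) = 0.0242 / 0.0015444 = 15.6695
Compute sqrt(15.6695) = 3.958472
Compute c / (2*pi) = 343 / 6.283185 = 54.590148
f = 54.590148 * 3.958472 = 216.09

216.09 Hz


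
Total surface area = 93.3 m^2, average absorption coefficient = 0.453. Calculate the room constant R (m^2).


Given values:
  S = 93.3 m^2, alpha = 0.453
Formula: R = S * alpha / (1 - alpha)
Numerator: 93.3 * 0.453 = 42.2649
Denominator: 1 - 0.453 = 0.547
R = 42.2649 / 0.547 = 77.27

77.27 m^2


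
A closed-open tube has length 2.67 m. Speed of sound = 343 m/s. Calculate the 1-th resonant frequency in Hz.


Given values:
  Tube type: closed-open, L = 2.67 m, c = 343 m/s, n = 1
Formula: f_n = (2n - 1) * c / (4 * L)
Compute 2n - 1 = 2*1 - 1 = 1
Compute 4 * L = 4 * 2.67 = 10.68
f = 1 * 343 / 10.68
f = 32.12

32.12 Hz


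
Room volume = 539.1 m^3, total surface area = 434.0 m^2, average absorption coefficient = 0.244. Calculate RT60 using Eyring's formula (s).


Given values:
  V = 539.1 m^3, S = 434.0 m^2, alpha = 0.244
Formula: RT60 = 0.161 * V / (-S * ln(1 - alpha))
Compute ln(1 - 0.244) = ln(0.756) = -0.279714
Denominator: -434.0 * -0.279714 = 121.3959
Numerator: 0.161 * 539.1 = 86.7951
RT60 = 86.7951 / 121.3959 = 0.715

0.715 s


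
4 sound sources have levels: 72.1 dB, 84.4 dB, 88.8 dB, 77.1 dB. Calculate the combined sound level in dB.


Formula: L_total = 10 * log10( sum(10^(Li/10)) )
  Source 1: 10^(72.1/10) = 16218100.9736
  Source 2: 10^(84.4/10) = 275422870.3338
  Source 3: 10^(88.8/10) = 758577575.0292
  Source 4: 10^(77.1/10) = 51286138.3991
Sum of linear values = 1101504684.7357
L_total = 10 * log10(1101504684.7357) = 90.42

90.42 dB


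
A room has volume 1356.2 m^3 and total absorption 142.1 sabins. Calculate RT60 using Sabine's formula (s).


Given values:
  V = 1356.2 m^3
  A = 142.1 sabins
Formula: RT60 = 0.161 * V / A
Numerator: 0.161 * 1356.2 = 218.3482
RT60 = 218.3482 / 142.1 = 1.537

1.537 s


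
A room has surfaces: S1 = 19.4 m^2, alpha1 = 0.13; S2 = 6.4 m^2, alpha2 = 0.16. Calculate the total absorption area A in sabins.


Given surfaces:
  Surface 1: 19.4 * 0.13 = 2.522
  Surface 2: 6.4 * 0.16 = 1.024
Formula: A = sum(Si * alpha_i)
A = 2.522 + 1.024
A = 3.55

3.55 sabins


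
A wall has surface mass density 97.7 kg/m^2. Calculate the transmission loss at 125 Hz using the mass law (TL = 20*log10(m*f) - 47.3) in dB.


Given values:
  m = 97.7 kg/m^2, f = 125 Hz
Formula: TL = 20 * log10(m * f) - 47.3
Compute m * f = 97.7 * 125 = 12212.5
Compute log10(12212.5) = 4.086805
Compute 20 * 4.086805 = 81.7361
TL = 81.7361 - 47.3 = 34.44

34.44 dB


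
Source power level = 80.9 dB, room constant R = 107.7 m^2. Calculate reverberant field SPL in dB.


Given values:
  Lw = 80.9 dB, R = 107.7 m^2
Formula: SPL = Lw + 10 * log10(4 / R)
Compute 4 / R = 4 / 107.7 = 0.03714
Compute 10 * log10(0.03714) = -14.3016
SPL = 80.9 + (-14.3016) = 66.6

66.6 dB


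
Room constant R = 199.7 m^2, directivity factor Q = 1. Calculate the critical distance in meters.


Given values:
  R = 199.7 m^2, Q = 1
Formula: d_c = 0.141 * sqrt(Q * R)
Compute Q * R = 1 * 199.7 = 199.7
Compute sqrt(199.7) = 14.1315
d_c = 0.141 * 14.1315 = 1.993

1.993 m


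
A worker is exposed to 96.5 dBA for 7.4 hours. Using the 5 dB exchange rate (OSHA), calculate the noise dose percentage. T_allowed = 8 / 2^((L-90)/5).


Given values:
  L = 96.5 dBA, T = 7.4 hours
Formula: T_allowed = 8 / 2^((L - 90) / 5)
Compute exponent: (96.5 - 90) / 5 = 1.3
Compute 2^(1.3) = 2.462289
T_allowed = 8 / 2.462289 = 3.249009 hours
Dose = (T / T_allowed) * 100
Dose = (7.4 / 3.249009) * 100 = 227.76

227.76 %


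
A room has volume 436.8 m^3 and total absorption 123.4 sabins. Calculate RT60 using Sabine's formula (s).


Given values:
  V = 436.8 m^3
  A = 123.4 sabins
Formula: RT60 = 0.161 * V / A
Numerator: 0.161 * 436.8 = 70.3248
RT60 = 70.3248 / 123.4 = 0.57

0.57 s


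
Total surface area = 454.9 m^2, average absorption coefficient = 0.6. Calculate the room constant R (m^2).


Given values:
  S = 454.9 m^2, alpha = 0.6
Formula: R = S * alpha / (1 - alpha)
Numerator: 454.9 * 0.6 = 272.94
Denominator: 1 - 0.6 = 0.4
R = 272.94 / 0.4 = 682.35

682.35 m^2


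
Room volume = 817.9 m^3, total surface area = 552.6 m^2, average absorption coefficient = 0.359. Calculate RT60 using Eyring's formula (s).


Given values:
  V = 817.9 m^3, S = 552.6 m^2, alpha = 0.359
Formula: RT60 = 0.161 * V / (-S * ln(1 - alpha))
Compute ln(1 - 0.359) = ln(0.641) = -0.444726
Denominator: -552.6 * -0.444726 = 245.7556
Numerator: 0.161 * 817.9 = 131.6819
RT60 = 131.6819 / 245.7556 = 0.536

0.536 s


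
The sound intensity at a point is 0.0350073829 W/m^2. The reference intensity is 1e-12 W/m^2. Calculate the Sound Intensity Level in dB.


Given values:
  I = 0.0350073829 W/m^2
  I_ref = 1e-12 W/m^2
Formula: SIL = 10 * log10(I / I_ref)
Compute ratio: I / I_ref = 35007382900
Compute log10: log10(35007382900) = 10.54416
Multiply: SIL = 10 * 10.54416 = 105.44

105.44 dB


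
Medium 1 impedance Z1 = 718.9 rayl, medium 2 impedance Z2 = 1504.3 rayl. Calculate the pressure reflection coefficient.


Given values:
  Z1 = 718.9 rayl, Z2 = 1504.3 rayl
Formula: R = (Z2 - Z1) / (Z2 + Z1)
Numerator: Z2 - Z1 = 1504.3 - 718.9 = 785.4
Denominator: Z2 + Z1 = 1504.3 + 718.9 = 2223.2
R = 785.4 / 2223.2 = 0.3533

0.3533


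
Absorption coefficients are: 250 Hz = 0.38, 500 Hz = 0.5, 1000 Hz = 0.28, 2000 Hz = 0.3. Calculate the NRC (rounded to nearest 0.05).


Given values:
  a_250 = 0.38, a_500 = 0.5
  a_1000 = 0.28, a_2000 = 0.3
Formula: NRC = (a250 + a500 + a1000 + a2000) / 4
Sum = 0.38 + 0.5 + 0.28 + 0.3 = 1.46
NRC = 1.46 / 4 = 0.365
Rounded to nearest 0.05: 0.35

0.35


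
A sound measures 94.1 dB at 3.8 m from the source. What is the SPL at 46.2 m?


Given values:
  SPL1 = 94.1 dB, r1 = 3.8 m, r2 = 46.2 m
Formula: SPL2 = SPL1 - 20 * log10(r2 / r1)
Compute ratio: r2 / r1 = 46.2 / 3.8 = 12.1579
Compute log10: log10(12.1579) = 1.084859
Compute drop: 20 * 1.084859 = 21.6972
SPL2 = 94.1 - 21.6972 = 72.4

72.4 dB


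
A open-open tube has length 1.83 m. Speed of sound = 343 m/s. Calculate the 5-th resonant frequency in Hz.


Given values:
  Tube type: open-open, L = 1.83 m, c = 343 m/s, n = 5
Formula: f_n = n * c / (2 * L)
Compute 2 * L = 2 * 1.83 = 3.66
f = 5 * 343 / 3.66
f = 468.58

468.58 Hz


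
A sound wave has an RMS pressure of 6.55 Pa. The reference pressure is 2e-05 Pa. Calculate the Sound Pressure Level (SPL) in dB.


Given values:
  p = 6.55 Pa
  p_ref = 2e-05 Pa
Formula: SPL = 20 * log10(p / p_ref)
Compute ratio: p / p_ref = 6.55 / 2e-05 = 327500
Compute log10: log10(327500) = 5.515211
Multiply: SPL = 20 * 5.515211 = 110.3

110.3 dB


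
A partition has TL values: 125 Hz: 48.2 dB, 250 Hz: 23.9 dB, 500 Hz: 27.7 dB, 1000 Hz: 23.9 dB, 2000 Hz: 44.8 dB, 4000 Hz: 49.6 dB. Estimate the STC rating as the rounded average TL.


Given TL values at each frequency:
  125 Hz: 48.2 dB
  250 Hz: 23.9 dB
  500 Hz: 27.7 dB
  1000 Hz: 23.9 dB
  2000 Hz: 44.8 dB
  4000 Hz: 49.6 dB
Formula: STC ~ round(average of TL values)
Sum = 48.2 + 23.9 + 27.7 + 23.9 + 44.8 + 49.6 = 218.1
Average = 218.1 / 6 = 36.35
Rounded: 36

36


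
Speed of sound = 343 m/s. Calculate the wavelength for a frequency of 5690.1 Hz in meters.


Given values:
  c = 343 m/s, f = 5690.1 Hz
Formula: lambda = c / f
lambda = 343 / 5690.1
lambda = 0.0603

0.0603 m


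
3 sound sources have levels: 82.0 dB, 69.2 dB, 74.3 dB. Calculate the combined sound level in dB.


Formula: L_total = 10 * log10( sum(10^(Li/10)) )
  Source 1: 10^(82.0/10) = 158489319.2461
  Source 2: 10^(69.2/10) = 8317637.711
  Source 3: 10^(74.3/10) = 26915348.0393
Sum of linear values = 193722304.9964
L_total = 10 * log10(193722304.9964) = 82.87

82.87 dB


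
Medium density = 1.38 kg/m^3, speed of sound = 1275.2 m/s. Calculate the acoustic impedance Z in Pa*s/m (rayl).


Given values:
  rho = 1.38 kg/m^3
  c = 1275.2 m/s
Formula: Z = rho * c
Z = 1.38 * 1275.2
Z = 1759.78

1759.78 rayl


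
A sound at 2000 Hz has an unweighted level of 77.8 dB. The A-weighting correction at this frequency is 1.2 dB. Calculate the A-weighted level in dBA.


Given values:
  SPL = 77.8 dB
  A-weighting at 2000 Hz = 1.2 dB
Formula: L_A = SPL + A_weight
L_A = 77.8 + (1.2)
L_A = 79.0

79.0 dBA


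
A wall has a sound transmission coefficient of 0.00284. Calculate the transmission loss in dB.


Given values:
  tau = 0.00284
Formula: TL = 10 * log10(1 / tau)
Compute 1 / tau = 1 / 0.00284 = 352.1127
Compute log10(352.1127) = 2.546682
TL = 10 * 2.546682 = 25.47

25.47 dB


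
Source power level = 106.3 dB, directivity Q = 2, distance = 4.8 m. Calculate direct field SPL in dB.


Given values:
  Lw = 106.3 dB, Q = 2, r = 4.8 m
Formula: SPL = Lw + 10 * log10(Q / (4 * pi * r^2))
Compute 4 * pi * r^2 = 4 * pi * 4.8^2 = 289.5292
Compute Q / denom = 2 / 289.5292 = 0.00690777
Compute 10 * log10(0.00690777) = -21.6066
SPL = 106.3 + (-21.6066) = 84.69

84.69 dB


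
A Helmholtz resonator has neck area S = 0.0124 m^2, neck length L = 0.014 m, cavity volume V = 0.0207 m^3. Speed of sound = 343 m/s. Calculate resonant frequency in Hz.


Given values:
  S = 0.0124 m^2, L = 0.014 m, V = 0.0207 m^3, c = 343 m/s
Formula: f = (c / (2*pi)) * sqrt(S / (V * L))
Compute V * L = 0.0207 * 0.014 = 0.0002898
Compute S / (V * L) = 0.0124 / 0.0002898 = 42.7881
Compute sqrt(42.7881) = 6.541261
Compute c / (2*pi) = 343 / 6.283185 = 54.590148
f = 54.590148 * 6.541261 = 357.09

357.09 Hz


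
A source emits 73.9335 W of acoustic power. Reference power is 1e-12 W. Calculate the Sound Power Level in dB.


Given values:
  W = 73.9335 W
  W_ref = 1e-12 W
Formula: SWL = 10 * log10(W / W_ref)
Compute ratio: W / W_ref = 73933500000000
Compute log10: log10(73933500000000) = 13.868841
Multiply: SWL = 10 * 13.868841 = 138.69

138.69 dB


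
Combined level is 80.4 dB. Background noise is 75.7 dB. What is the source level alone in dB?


Given values:
  L_total = 80.4 dB, L_bg = 75.7 dB
Formula: L_source = 10 * log10(10^(L_total/10) - 10^(L_bg/10))
Convert to linear:
  10^(80.4/10) = 109647819.6143
  10^(75.7/10) = 37153522.9097
Difference: 109647819.6143 - 37153522.9097 = 72494296.7046
L_source = 10 * log10(72494296.7046) = 78.6

78.6 dB


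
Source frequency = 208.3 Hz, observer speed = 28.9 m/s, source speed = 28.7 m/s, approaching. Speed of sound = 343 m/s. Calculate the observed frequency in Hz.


Given values:
  f_s = 208.3 Hz, v_o = 28.9 m/s, v_s = 28.7 m/s
  Direction: approaching
Formula: f_o = f_s * (c + v_o) / (c - v_s)
Numerator: c + v_o = 343 + 28.9 = 371.9
Denominator: c - v_s = 343 - 28.7 = 314.3
f_o = 208.3 * 371.9 / 314.3 = 246.47

246.47 Hz


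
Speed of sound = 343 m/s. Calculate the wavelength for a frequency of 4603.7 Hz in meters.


Given values:
  c = 343 m/s, f = 4603.7 Hz
Formula: lambda = c / f
lambda = 343 / 4603.7
lambda = 0.0745

0.0745 m
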